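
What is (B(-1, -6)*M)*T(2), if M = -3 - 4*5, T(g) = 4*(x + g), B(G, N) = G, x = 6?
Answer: 736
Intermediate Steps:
T(g) = 24 + 4*g (T(g) = 4*(6 + g) = 24 + 4*g)
M = -23 (M = -3 - 20 = -23)
(B(-1, -6)*M)*T(2) = (-1*(-23))*(24 + 4*2) = 23*(24 + 8) = 23*32 = 736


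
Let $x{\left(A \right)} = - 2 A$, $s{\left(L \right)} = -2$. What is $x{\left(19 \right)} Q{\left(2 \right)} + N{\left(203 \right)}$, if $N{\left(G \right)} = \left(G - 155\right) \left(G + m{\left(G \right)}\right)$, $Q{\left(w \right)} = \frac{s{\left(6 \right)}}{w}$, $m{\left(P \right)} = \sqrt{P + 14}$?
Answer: $9782 + 48 \sqrt{217} \approx 10489.0$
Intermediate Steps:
$m{\left(P \right)} = \sqrt{14 + P}$
$Q{\left(w \right)} = - \frac{2}{w}$
$N{\left(G \right)} = \left(-155 + G\right) \left(G + \sqrt{14 + G}\right)$ ($N{\left(G \right)} = \left(G - 155\right) \left(G + \sqrt{14 + G}\right) = \left(-155 + G\right) \left(G + \sqrt{14 + G}\right)$)
$x{\left(19 \right)} Q{\left(2 \right)} + N{\left(203 \right)} = \left(-2\right) 19 \left(- \frac{2}{2}\right) + \left(203^{2} - 31465 - 155 \sqrt{14 + 203} + 203 \sqrt{14 + 203}\right) = - 38 \left(\left(-2\right) \frac{1}{2}\right) + \left(41209 - 31465 - 155 \sqrt{217} + 203 \sqrt{217}\right) = \left(-38\right) \left(-1\right) + \left(9744 + 48 \sqrt{217}\right) = 38 + \left(9744 + 48 \sqrt{217}\right) = 9782 + 48 \sqrt{217}$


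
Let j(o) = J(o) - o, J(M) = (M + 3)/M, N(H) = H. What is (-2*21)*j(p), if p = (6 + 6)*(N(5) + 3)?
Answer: 63819/16 ≈ 3988.7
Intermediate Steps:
J(M) = (3 + M)/M
p = 96 (p = (6 + 6)*(5 + 3) = 12*8 = 96)
j(o) = -o + (3 + o)/o (j(o) = (3 + o)/o - o = -o + (3 + o)/o)
(-2*21)*j(p) = (-2*21)*(1 - 1*96 + 3/96) = -42*(1 - 96 + 3*(1/96)) = -42*(1 - 96 + 1/32) = -42*(-3039/32) = 63819/16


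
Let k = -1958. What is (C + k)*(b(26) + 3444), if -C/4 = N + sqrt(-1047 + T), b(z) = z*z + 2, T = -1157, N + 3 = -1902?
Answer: 23338764 - 32976*I*sqrt(551) ≈ 2.3339e+7 - 7.7406e+5*I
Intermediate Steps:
N = -1905 (N = -3 - 1902 = -1905)
b(z) = 2 + z**2 (b(z) = z**2 + 2 = 2 + z**2)
C = 7620 - 8*I*sqrt(551) (C = -4*(-1905 + sqrt(-1047 - 1157)) = -4*(-1905 + sqrt(-2204)) = -4*(-1905 + 2*I*sqrt(551)) = 7620 - 8*I*sqrt(551) ≈ 7620.0 - 187.79*I)
(C + k)*(b(26) + 3444) = ((7620 - 8*I*sqrt(551)) - 1958)*((2 + 26**2) + 3444) = (5662 - 8*I*sqrt(551))*((2 + 676) + 3444) = (5662 - 8*I*sqrt(551))*(678 + 3444) = (5662 - 8*I*sqrt(551))*4122 = 23338764 - 32976*I*sqrt(551)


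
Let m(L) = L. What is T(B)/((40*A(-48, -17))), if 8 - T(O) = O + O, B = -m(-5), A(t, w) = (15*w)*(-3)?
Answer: -1/15300 ≈ -6.5360e-5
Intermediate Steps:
A(t, w) = -45*w
B = 5 (B = -1*(-5) = 5)
T(O) = 8 - 2*O (T(O) = 8 - (O + O) = 8 - 2*O)
T(B)/((40*A(-48, -17))) = (8 - 2*5)/((40*(-45*(-17)))) = (8 - 10)/((40*765)) = -2/30600 = -2*1/30600 = -1/15300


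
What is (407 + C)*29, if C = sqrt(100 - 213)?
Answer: 11803 + 29*I*sqrt(113) ≈ 11803.0 + 308.27*I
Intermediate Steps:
C = I*sqrt(113) (C = sqrt(-113) = I*sqrt(113) ≈ 10.63*I)
(407 + C)*29 = (407 + I*sqrt(113))*29 = 11803 + 29*I*sqrt(113)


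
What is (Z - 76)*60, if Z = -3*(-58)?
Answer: 5880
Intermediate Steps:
Z = 174
(Z - 76)*60 = (174 - 76)*60 = 98*60 = 5880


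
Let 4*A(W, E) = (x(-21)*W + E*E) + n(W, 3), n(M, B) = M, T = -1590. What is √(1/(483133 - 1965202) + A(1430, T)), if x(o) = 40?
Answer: √5681826220502173254/2964138 ≈ 804.17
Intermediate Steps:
A(W, E) = E²/4 + 41*W/4 (A(W, E) = ((40*W + E*E) + W)/4 = ((40*W + E²) + W)/4 = ((E² + 40*W) + W)/4 = (E² + 41*W)/4 = E²/4 + 41*W/4)
√(1/(483133 - 1965202) + A(1430, T)) = √(1/(483133 - 1965202) + ((¼)*(-1590)² + (41/4)*1430)) = √(1/(-1482069) + ((¼)*2528100 + 29315/2)) = √(-1/1482069 + (632025 + 29315/2)) = √(-1/1482069 + 1293365/2) = √(1916856172183/2964138) = √5681826220502173254/2964138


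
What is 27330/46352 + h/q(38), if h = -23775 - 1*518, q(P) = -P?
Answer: 281766919/440344 ≈ 639.88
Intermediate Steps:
h = -24293 (h = -23775 - 518 = -24293)
27330/46352 + h/q(38) = 27330/46352 - 24293/((-1*38)) = 27330*(1/46352) - 24293/(-38) = 13665/23176 - 24293*(-1/38) = 13665/23176 + 24293/38 = 281766919/440344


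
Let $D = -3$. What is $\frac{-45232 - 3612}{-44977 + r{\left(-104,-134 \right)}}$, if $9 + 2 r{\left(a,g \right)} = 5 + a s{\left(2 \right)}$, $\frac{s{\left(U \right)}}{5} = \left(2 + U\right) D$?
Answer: $\frac{48844}{41859} \approx 1.1669$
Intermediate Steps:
$s{\left(U \right)} = -30 - 15 U$ ($s{\left(U \right)} = 5 \left(2 + U\right) \left(-3\right) = 5 \left(-6 - 3 U\right) = -30 - 15 U$)
$r{\left(a,g \right)} = -2 - 30 a$ ($r{\left(a,g \right)} = - \frac{9}{2} + \frac{5 + a \left(-30 - 30\right)}{2} = - \frac{9}{2} + \frac{5 + a \left(-60\right)}{2} = - \frac{9}{2} + \frac{5 - 60 a}{2} = - \frac{9}{2} - \left(- \frac{5}{2} + 30 a\right) = -2 - 30 a$)
$\frac{-45232 - 3612}{-44977 + r{\left(-104,-134 \right)}} = \frac{-45232 - 3612}{-44977 - -3118} = - \frac{48844}{-44977 + \left(-2 + 3120\right)} = - \frac{48844}{-44977 + 3118} = - \frac{48844}{-41859} = \left(-48844\right) \left(- \frac{1}{41859}\right) = \frac{48844}{41859}$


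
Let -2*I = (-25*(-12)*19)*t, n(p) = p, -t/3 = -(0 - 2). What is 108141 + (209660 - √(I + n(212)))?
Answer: 317801 - 4*√1082 ≈ 3.1767e+5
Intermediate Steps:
t = -6 (t = -(-3)*(0 - 2) = -(-3)*(-2) = -3*2 = -6)
I = 17100 (I = --25*(-12)*19*(-6)/2 = -300*19*(-6)/2 = -2850*(-6) = -½*(-34200) = 17100)
108141 + (209660 - √(I + n(212))) = 108141 + (209660 - √(17100 + 212)) = 108141 + (209660 - √17312) = 108141 + (209660 - 4*√1082) = 317801 - 4*√1082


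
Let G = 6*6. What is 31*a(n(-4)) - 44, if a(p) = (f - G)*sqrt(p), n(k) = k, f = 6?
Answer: -44 - 1860*I ≈ -44.0 - 1860.0*I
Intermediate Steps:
G = 36
a(p) = -30*sqrt(p) (a(p) = (6 - 1*36)*sqrt(p) = (6 - 36)*sqrt(p) = -30*sqrt(p))
31*a(n(-4)) - 44 = 31*(-60*I) - 44 = -1860*I - 44 = -44 - 1860*I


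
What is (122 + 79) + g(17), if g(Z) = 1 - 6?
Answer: 196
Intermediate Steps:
g(Z) = -5
(122 + 79) + g(17) = (122 + 79) - 5 = 201 - 5 = 196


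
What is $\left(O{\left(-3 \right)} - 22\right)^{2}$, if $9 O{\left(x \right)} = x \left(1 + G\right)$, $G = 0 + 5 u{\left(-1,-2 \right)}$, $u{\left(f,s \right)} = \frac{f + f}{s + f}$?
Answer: $\frac{44521}{81} \approx 549.64$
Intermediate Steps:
$u{\left(f,s \right)} = \frac{2 f}{f + s}$
$G = \frac{10}{3}$ ($G = 0 + 5 \cdot 2 \left(-1\right) \frac{1}{-1 - 2} = 0 + 5 \cdot 2 \left(-1\right) \frac{1}{-3} = 0 + 5 \cdot 2 \left(-1\right) \left(- \frac{1}{3}\right) = 0 + 5 \cdot \frac{2}{3} = 0 + \frac{10}{3} = \frac{10}{3} \approx 3.3333$)
$O{\left(x \right)} = \frac{13 x}{27}$ ($O{\left(x \right)} = \frac{x \left(1 + \frac{10}{3}\right)}{9} = \frac{x \frac{13}{3}}{9} = \frac{\frac{13}{3} x}{9} = \frac{13 x}{27}$)
$\left(O{\left(-3 \right)} - 22\right)^{2} = \left(\frac{13}{27} \left(-3\right) - 22\right)^{2} = \left(- \frac{13}{9} - 22\right)^{2} = \left(- \frac{211}{9}\right)^{2} = \frac{44521}{81}$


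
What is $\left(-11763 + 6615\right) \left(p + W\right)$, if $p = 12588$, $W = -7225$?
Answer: $-27608724$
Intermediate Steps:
$\left(-11763 + 6615\right) \left(p + W\right) = \left(-11763 + 6615\right) \left(12588 - 7225\right) = \left(-5148\right) 5363 = -27608724$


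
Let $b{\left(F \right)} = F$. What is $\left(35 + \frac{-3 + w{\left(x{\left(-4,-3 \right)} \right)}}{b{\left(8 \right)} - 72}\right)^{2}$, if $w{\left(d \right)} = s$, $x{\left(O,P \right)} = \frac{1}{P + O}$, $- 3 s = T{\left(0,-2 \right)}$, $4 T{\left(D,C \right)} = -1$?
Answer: $\frac{724417225}{589824} \approx 1228.2$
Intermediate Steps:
$T{\left(D,C \right)} = - \frac{1}{4}$ ($T{\left(D,C \right)} = \frac{1}{4} \left(-1\right) = - \frac{1}{4}$)
$s = \frac{1}{12}$ ($s = \left(- \frac{1}{3}\right) \left(- \frac{1}{4}\right) = \frac{1}{12} \approx 0.083333$)
$x{\left(O,P \right)} = \frac{1}{O + P}$
$w{\left(d \right)} = \frac{1}{12}$
$\left(35 + \frac{-3 + w{\left(x{\left(-4,-3 \right)} \right)}}{b{\left(8 \right)} - 72}\right)^{2} = \left(35 + \frac{-3 + \frac{1}{12}}{8 - 72}\right)^{2} = \left(35 - \frac{35}{12 \left(-64\right)}\right)^{2} = \left(35 - - \frac{35}{768}\right)^{2} = \left(35 + \frac{35}{768}\right)^{2} = \left(\frac{26915}{768}\right)^{2} = \frac{724417225}{589824}$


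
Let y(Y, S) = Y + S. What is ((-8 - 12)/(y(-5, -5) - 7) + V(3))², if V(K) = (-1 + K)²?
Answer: 7744/289 ≈ 26.796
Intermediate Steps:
y(Y, S) = S + Y
((-8 - 12)/(y(-5, -5) - 7) + V(3))² = ((-8 - 12)/((-5 - 5) - 7) + (-1 + 3)²)² = (-20/(-10 - 7) + 2²)² = (-20/(-17) + 4)² = (-20*(-1/17) + 4)² = (20/17 + 4)² = (88/17)² = 7744/289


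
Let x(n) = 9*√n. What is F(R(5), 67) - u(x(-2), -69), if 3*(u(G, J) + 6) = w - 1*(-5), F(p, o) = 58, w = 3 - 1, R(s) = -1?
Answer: 185/3 ≈ 61.667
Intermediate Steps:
w = 2
u(G, J) = -11/3 (u(G, J) = -6 + (2 - 1*(-5))/3 = -6 + (2 + 5)/3 = -6 + (⅓)*7 = -6 + 7/3 = -11/3)
F(R(5), 67) - u(x(-2), -69) = 58 - 1*(-11/3) = 58 + 11/3 = 185/3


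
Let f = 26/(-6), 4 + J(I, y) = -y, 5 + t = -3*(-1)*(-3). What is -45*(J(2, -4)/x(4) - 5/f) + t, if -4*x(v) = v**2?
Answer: -857/13 ≈ -65.923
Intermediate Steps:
t = -14 (t = -5 - 3*(-1)*(-3) = -5 + 3*(-3) = -5 - 9 = -14)
J(I, y) = -4 - y
x(v) = -v**2/4
f = -13/3 (f = 26*(-1/6) = -13/3 ≈ -4.3333)
-45*(J(2, -4)/x(4) - 5/f) + t = -45*((-4 - 1*(-4))/((-1/4*4**2)) - 5/(-13/3)) - 14 = -45*((-4 + 4)/((-1/4*16)) - 5*(-3/13)) - 14 = -45*(0/(-4) + 15/13) - 14 = -45*(0*(-1/4) + 15/13) - 14 = -45*(0 + 15/13) - 14 = -45*15/13 - 14 = -675/13 - 14 = -857/13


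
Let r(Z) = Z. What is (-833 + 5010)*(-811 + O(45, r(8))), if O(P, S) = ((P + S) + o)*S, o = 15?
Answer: -1115259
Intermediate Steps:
O(P, S) = S*(15 + P + S) (O(P, S) = ((P + S) + 15)*S = (15 + P + S)*S = S*(15 + P + S))
(-833 + 5010)*(-811 + O(45, r(8))) = (-833 + 5010)*(-811 + 8*(15 + 45 + 8)) = 4177*(-811 + 8*68) = 4177*(-811 + 544) = 4177*(-267) = -1115259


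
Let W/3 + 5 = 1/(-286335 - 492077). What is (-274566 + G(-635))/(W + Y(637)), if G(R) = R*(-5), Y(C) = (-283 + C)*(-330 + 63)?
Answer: 211254011092/73585621599 ≈ 2.8709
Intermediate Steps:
Y(C) = 75561 - 267*C (Y(C) = (-283 + C)*(-267) = 75561 - 267*C)
G(R) = -5*R
W = -11676183/778412 (W = -15 + 3/(-286335 - 492077) = -15 + 3/(-778412) = -15 + 3*(-1/778412) = -15 - 3/778412 = -11676183/778412 ≈ -15.000)
(-274566 + G(-635))/(W + Y(637)) = (-274566 - 5*(-635))/(-11676183/778412 + (75561 - 267*637)) = (-274566 + 3175)/(-11676183/778412 + (75561 - 170079)) = -271391/(-11676183/778412 - 94518) = -271391/(-73585621599/778412) = -271391*(-778412/73585621599) = 211254011092/73585621599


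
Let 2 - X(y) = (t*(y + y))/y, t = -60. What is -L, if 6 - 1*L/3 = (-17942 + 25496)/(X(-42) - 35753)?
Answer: -73780/3959 ≈ -18.636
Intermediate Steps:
X(y) = 122 (X(y) = 2 - (-60*(y + y))/y = 2 - (-120*y)/y = 2 - 1*(-120) = 2 + 120 = 122)
L = 73780/3959 (L = 18 - 3*(-17942 + 25496)/(122 - 35753) = 18 - 22662/(-35631) = 18 - 22662*(-1)/35631 = 18 - 3*(-2518/11877) = 18 + 2518/3959 = 73780/3959 ≈ 18.636)
-L = -1*73780/3959 = -73780/3959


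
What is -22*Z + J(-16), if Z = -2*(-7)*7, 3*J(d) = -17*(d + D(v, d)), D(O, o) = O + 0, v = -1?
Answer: -6179/3 ≈ -2059.7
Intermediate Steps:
D(O, o) = O
J(d) = 17/3 - 17*d/3 (J(d) = (-17*(d - 1))/3 = (-17*(-1 + d))/3 = (17 - 17*d)/3 = 17/3 - 17*d/3)
Z = 98 (Z = 14*7 = 98)
-22*Z + J(-16) = -22*98 + (17/3 - 17/3*(-16)) = -2156 + (17/3 + 272/3) = -2156 + 289/3 = -6179/3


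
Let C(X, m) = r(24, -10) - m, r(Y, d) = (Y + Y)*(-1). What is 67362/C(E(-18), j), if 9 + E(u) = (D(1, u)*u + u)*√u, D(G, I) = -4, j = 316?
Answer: -33681/182 ≈ -185.06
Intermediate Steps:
E(u) = -9 - 3*u^(3/2) (E(u) = -9 + (-4*u + u)*√u = -9 + (-3*u)*√u = -9 - 3*u^(3/2))
r(Y, d) = -2*Y (r(Y, d) = (2*Y)*(-1) = -2*Y)
C(X, m) = -48 - m (C(X, m) = -2*24 - m = -48 - m)
67362/C(E(-18), j) = 67362/(-48 - 1*316) = 67362/(-48 - 316) = 67362/(-364) = 67362*(-1/364) = -33681/182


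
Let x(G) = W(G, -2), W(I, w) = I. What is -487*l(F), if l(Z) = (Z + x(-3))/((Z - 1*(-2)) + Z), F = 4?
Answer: -487/10 ≈ -48.700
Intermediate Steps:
x(G) = G
l(Z) = (-3 + Z)/(2 + 2*Z) (l(Z) = (Z - 3)/((Z - 1*(-2)) + Z) = (-3 + Z)/((Z + 2) + Z) = (-3 + Z)/((2 + Z) + Z) = (-3 + Z)/(2 + 2*Z))
-487*l(F) = -487*(-3 + 4)/(2*(1 + 4)) = -487/(2*5) = -487*1/10 = -487/10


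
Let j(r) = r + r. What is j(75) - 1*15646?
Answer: -15496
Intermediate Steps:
j(r) = 2*r
j(75) - 1*15646 = 2*75 - 1*15646 = 150 - 15646 = -15496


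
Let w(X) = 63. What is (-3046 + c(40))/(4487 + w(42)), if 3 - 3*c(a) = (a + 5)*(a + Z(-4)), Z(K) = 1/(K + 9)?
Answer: -1824/2275 ≈ -0.80176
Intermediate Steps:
Z(K) = 1/(9 + K)
c(a) = 1 - (5 + a)*(1/5 + a)/3 (c(a) = 1 - (a + 5)*(a + 1/(9 - 4))/3 = 1 - (5 + a)*(a + 1/5)/3 = 1 - (5 + a)*(1/5 + a)/3)
(-3046 + c(40))/(4487 + w(42)) = (-3046 + (2/3 - 26/15*40 - 1/3*40**2))/(4487 + 63) = (-3046 + (2/3 - 208/3 - 1/3*1600))/4550 = (-3046 + (2/3 - 208/3 - 1600/3))*(1/4550) = (-3046 - 602)*(1/4550) = -3648*1/4550 = -1824/2275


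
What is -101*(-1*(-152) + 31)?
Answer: -18483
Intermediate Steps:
-101*(-1*(-152) + 31) = -101*(152 + 31) = -101*183 = -18483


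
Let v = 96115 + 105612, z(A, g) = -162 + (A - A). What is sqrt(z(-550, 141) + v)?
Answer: sqrt(201565) ≈ 448.96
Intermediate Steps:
z(A, g) = -162 (z(A, g) = -162 + 0 = -162)
v = 201727
sqrt(z(-550, 141) + v) = sqrt(-162 + 201727) = sqrt(201565)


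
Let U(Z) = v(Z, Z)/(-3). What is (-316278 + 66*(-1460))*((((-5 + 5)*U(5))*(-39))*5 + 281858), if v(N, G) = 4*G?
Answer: -116305321404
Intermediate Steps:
U(Z) = -4*Z/3 (U(Z) = (4*Z)/(-3) = (4*Z)*(-⅓) = -4*Z/3)
(-316278 + 66*(-1460))*((((-5 + 5)*U(5))*(-39))*5 + 281858) = (-316278 + 66*(-1460))*((((-5 + 5)*(-4/3*5))*(-39))*5 + 281858) = (-316278 - 96360)*(((0*(-20/3))*(-39))*5 + 281858) = -412638*((0*(-39))*5 + 281858) = -412638*(0*5 + 281858) = -412638*(0 + 281858) = -412638*281858 = -116305321404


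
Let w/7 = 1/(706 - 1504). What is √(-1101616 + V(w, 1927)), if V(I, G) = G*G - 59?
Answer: √2611654 ≈ 1616.1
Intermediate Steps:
w = -1/114 (w = 7/(706 - 1504) = 7/(-798) = 7*(-1/798) = -1/114 ≈ -0.0087719)
V(I, G) = -59 + G² (V(I, G) = G² - 59 = -59 + G²)
√(-1101616 + V(w, 1927)) = √(-1101616 + (-59 + 1927²)) = √(-1101616 + (-59 + 3713329)) = √(-1101616 + 3713270) = √2611654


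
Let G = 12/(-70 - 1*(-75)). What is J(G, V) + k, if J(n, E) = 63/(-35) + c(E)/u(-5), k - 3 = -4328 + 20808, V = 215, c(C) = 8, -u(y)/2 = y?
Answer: 16482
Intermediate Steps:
u(y) = -2*y
G = 12/5 (G = 12/(-70 + 75) = 12/5 ≈ 2.4000)
k = 16483 (k = 3 + (-4328 + 20808) = 3 + 16480 = 16483)
J(n, E) = -1 (J(n, E) = 63/(-35) + 8/((-2*(-5))) = 63*(-1/35) + 8/10 = -9/5 + 8*(1/10) = -9/5 + 4/5 = -1)
J(G, V) + k = -1 + 16483 = 16482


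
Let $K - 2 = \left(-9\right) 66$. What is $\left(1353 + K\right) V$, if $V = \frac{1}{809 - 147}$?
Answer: $\frac{761}{662} \approx 1.1495$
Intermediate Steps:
$K = -592$ ($K = 2 - 594 = -592$)
$V = \frac{1}{662} \approx 0.0015106$
$\left(1353 + K\right) V = \left(1353 - 592\right) \frac{1}{662} = 761 \cdot \frac{1}{662} = \frac{761}{662}$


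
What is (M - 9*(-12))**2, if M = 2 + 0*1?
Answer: 12100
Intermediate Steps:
M = 2 (M = 2 + 0 = 2)
(M - 9*(-12))**2 = (2 - 9*(-12))**2 = (2 + 108)**2 = 110**2 = 12100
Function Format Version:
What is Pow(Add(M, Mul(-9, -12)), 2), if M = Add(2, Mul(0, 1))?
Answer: 12100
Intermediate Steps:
M = 2 (M = Add(2, 0) = 2)
Pow(Add(M, Mul(-9, -12)), 2) = Pow(Add(2, Mul(-9, -12)), 2) = Pow(Add(2, 108), 2) = Pow(110, 2) = 12100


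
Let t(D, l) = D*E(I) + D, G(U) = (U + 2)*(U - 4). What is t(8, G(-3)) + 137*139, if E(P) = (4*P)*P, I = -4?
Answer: 19563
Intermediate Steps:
E(P) = 4*P²
G(U) = (-4 + U)*(2 + U) (G(U) = (2 + U)*(-4 + U) = (-4 + U)*(2 + U))
t(D, l) = 65*D (t(D, l) = D*(4*(-4)²) + D = D*(4*16) + D = D*64 + D = 64*D + D = 65*D)
t(8, G(-3)) + 137*139 = 65*8 + 137*139 = 520 + 19043 = 19563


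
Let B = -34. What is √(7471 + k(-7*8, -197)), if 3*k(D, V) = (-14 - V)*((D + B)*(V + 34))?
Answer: √902341 ≈ 949.92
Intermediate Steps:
k(D, V) = (-34 + D)*(-14 - V)*(34 + V)/3 (k(D, V) = ((-14 - V)*((D - 34)*(V + 34)))/3 = ((-14 - V)*((-34 + D)*(34 + V)))/3 = ((-34 + D)*(-14 - V)*(34 + V))/3 = (-34 + D)*(-14 - V)*(34 + V)/3)
√(7471 + k(-7*8, -197)) = √(7471 + (16184/3 + 544*(-197) - (-3332)*8/3 + (34/3)*(-197)² - 16*(-7*8)*(-197) - ⅓*(-7*8)*(-197)²)) = √(7471 + (16184/3 - 107168 - 476/3*(-56) + (34/3)*38809 - 16*(-56)*(-197) - ⅓*(-56)*38809)) = √(7471 + (16184/3 - 107168 + 26656/3 + 1319506/3 - 176512 + 2173304/3)) = √(7471 + 894870) = √902341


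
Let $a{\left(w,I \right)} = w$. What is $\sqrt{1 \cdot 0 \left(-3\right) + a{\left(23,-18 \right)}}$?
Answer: $\sqrt{23} \approx 4.7958$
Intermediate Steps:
$\sqrt{1 \cdot 0 \left(-3\right) + a{\left(23,-18 \right)}} = \sqrt{1 \cdot 0 \left(-3\right) + 23} = \sqrt{0 \left(-3\right) + 23} = \sqrt{0 + 23} = \sqrt{23}$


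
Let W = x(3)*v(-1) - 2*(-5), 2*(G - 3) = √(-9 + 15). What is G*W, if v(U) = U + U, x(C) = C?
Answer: 12 + 2*√6 ≈ 16.899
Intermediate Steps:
v(U) = 2*U
G = 3 + √6/2 (G = 3 + √(-9 + 15)/2 = 3 + √6/2 ≈ 4.2247)
W = 4 (W = 3*(2*(-1)) - 2*(-5) = 3*(-2) + 10 = -6 + 10 = 4)
G*W = (3 + √6/2)*4 = 12 + 2*√6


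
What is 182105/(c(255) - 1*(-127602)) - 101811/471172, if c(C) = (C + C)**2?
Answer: 194665751/767539188 ≈ 0.25362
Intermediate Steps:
c(C) = 4*C**2 (c(C) = (2*C)**2 = 4*C**2)
182105/(c(255) - 1*(-127602)) - 101811/471172 = 182105/(4*255**2 - 1*(-127602)) - 101811/471172 = 182105/(4*65025 + 127602) - 101811*1/471172 = 182105/(260100 + 127602) - 101811/471172 = 182105/387702 - 101811/471172 = 182105*(1/387702) - 101811/471172 = 26015/55386 - 101811/471172 = 194665751/767539188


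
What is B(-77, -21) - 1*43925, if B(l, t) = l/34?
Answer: -1493527/34 ≈ -43927.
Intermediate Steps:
B(l, t) = l/34 (B(l, t) = l*(1/34) = l/34)
B(-77, -21) - 1*43925 = (1/34)*(-77) - 1*43925 = -77/34 - 43925 = -1493527/34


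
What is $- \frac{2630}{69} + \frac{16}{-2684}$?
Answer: $- \frac{1765006}{46299} \approx -38.122$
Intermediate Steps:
$- \frac{2630}{69} + \frac{16}{-2684} = \left(-2630\right) \frac{1}{69} + 16 \left(- \frac{1}{2684}\right) = - \frac{2630}{69} - \frac{4}{671} = - \frac{1765006}{46299}$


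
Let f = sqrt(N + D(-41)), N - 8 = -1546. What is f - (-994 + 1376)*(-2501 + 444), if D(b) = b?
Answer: 785774 + I*sqrt(1579) ≈ 7.8577e+5 + 39.737*I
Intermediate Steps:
N = -1538 (N = 8 - 1546 = -1538)
f = I*sqrt(1579) (f = sqrt(-1538 - 41) = sqrt(-1579) = I*sqrt(1579) ≈ 39.737*I)
f - (-994 + 1376)*(-2501 + 444) = I*sqrt(1579) - (-994 + 1376)*(-2501 + 444) = I*sqrt(1579) - 382*(-2057) = I*sqrt(1579) - 1*(-785774) = I*sqrt(1579) + 785774 = 785774 + I*sqrt(1579)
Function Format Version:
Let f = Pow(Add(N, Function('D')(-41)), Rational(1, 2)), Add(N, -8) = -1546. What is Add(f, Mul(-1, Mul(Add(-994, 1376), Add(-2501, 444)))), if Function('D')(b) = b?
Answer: Add(785774, Mul(I, Pow(1579, Rational(1, 2)))) ≈ Add(7.8577e+5, Mul(39.737, I))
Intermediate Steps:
N = -1538 (N = Add(8, -1546) = -1538)
f = Mul(I, Pow(1579, Rational(1, 2))) (f = Pow(Add(-1538, -41), Rational(1, 2)) = Pow(-1579, Rational(1, 2)) = Mul(I, Pow(1579, Rational(1, 2))) ≈ Mul(39.737, I))
Add(f, Mul(-1, Mul(Add(-994, 1376), Add(-2501, 444)))) = Add(Mul(I, Pow(1579, Rational(1, 2))), Mul(-1, Mul(Add(-994, 1376), Add(-2501, 444)))) = Add(Mul(I, Pow(1579, Rational(1, 2))), Mul(-1, Mul(382, -2057))) = Add(Mul(I, Pow(1579, Rational(1, 2))), Mul(-1, -785774)) = Add(Mul(I, Pow(1579, Rational(1, 2))), 785774) = Add(785774, Mul(I, Pow(1579, Rational(1, 2))))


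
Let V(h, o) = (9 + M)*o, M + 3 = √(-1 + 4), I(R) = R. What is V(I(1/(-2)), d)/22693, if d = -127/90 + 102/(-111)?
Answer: -7759/12594615 - 7759*√3/75567690 ≈ -0.00079390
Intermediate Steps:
d = -7759/3330 (d = -127*1/90 + 102*(-1/111) = -127/90 - 34/37 = -7759/3330 ≈ -2.3300)
M = -3 + √3 (M = -3 + √(-1 + 4) = -3 + √3 ≈ -1.2680)
V(h, o) = o*(6 + √3) (V(h, o) = (9 + (-3 + √3))*o = (6 + √3)*o = o*(6 + √3))
V(I(1/(-2)), d)/22693 = -7759*(6 + √3)/3330/22693 = (-7759/555 - 7759*√3/3330)*(1/22693) = -7759/12594615 - 7759*√3/75567690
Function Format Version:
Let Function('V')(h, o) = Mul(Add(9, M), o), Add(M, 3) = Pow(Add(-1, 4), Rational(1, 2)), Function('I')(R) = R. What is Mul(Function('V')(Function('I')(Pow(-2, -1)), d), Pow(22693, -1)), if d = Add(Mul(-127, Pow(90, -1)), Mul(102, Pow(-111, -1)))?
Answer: Add(Rational(-7759, 12594615), Mul(Rational(-7759, 75567690), Pow(3, Rational(1, 2)))) ≈ -0.00079390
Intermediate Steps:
d = Rational(-7759, 3330) (d = Add(Mul(-127, Rational(1, 90)), Mul(102, Rational(-1, 111))) = Add(Rational(-127, 90), Rational(-34, 37)) = Rational(-7759, 3330) ≈ -2.3300)
M = Add(-3, Pow(3, Rational(1, 2))) (M = Add(-3, Pow(Add(-1, 4), Rational(1, 2))) = Add(-3, Pow(3, Rational(1, 2))) ≈ -1.2680)
Function('V')(h, o) = Mul(o, Add(6, Pow(3, Rational(1, 2)))) (Function('V')(h, o) = Mul(Add(9, Add(-3, Pow(3, Rational(1, 2)))), o) = Mul(Add(6, Pow(3, Rational(1, 2))), o) = Mul(o, Add(6, Pow(3, Rational(1, 2)))))
Mul(Function('V')(Function('I')(Pow(-2, -1)), d), Pow(22693, -1)) = Mul(Mul(Rational(-7759, 3330), Add(6, Pow(3, Rational(1, 2)))), Pow(22693, -1)) = Mul(Add(Rational(-7759, 555), Mul(Rational(-7759, 3330), Pow(3, Rational(1, 2)))), Rational(1, 22693)) = Add(Rational(-7759, 12594615), Mul(Rational(-7759, 75567690), Pow(3, Rational(1, 2))))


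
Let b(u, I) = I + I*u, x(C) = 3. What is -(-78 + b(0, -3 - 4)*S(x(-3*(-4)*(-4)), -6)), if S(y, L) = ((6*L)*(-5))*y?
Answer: 3858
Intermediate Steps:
S(y, L) = -30*L*y (S(y, L) = (-30*L)*y = -30*L*y)
-(-78 + b(0, -3 - 4)*S(x(-3*(-4)*(-4)), -6)) = -(-78 + ((-3 - 4)*(1 + 0))*(-30*(-6)*3)) = -(-78 - 7*1*540) = -(-78 - 7*540) = -(-78 - 3780) = -1*(-3858) = 3858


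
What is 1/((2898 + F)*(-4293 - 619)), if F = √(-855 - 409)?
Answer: I/(9824*(-1449*I + 2*√79)) ≈ -7.0239e-8 + 8.6169e-10*I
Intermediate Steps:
F = 4*I*√79 (F = √(-1264) = 4*I*√79 ≈ 35.553*I)
1/((2898 + F)*(-4293 - 619)) = 1/((2898 + 4*I*√79)*(-4293 - 619)) = 1/((2898 + 4*I*√79)*(-4912)) = 1/(-14234976 - 19648*I*√79)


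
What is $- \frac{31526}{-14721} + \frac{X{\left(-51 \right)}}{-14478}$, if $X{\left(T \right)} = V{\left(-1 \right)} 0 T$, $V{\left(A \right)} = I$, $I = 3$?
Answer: $\frac{31526}{14721} \approx 2.1416$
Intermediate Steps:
$V{\left(A \right)} = 3$
$X{\left(T \right)} = 0$ ($X{\left(T \right)} = 3 \cdot 0 T = 0 T = 0$)
$- \frac{31526}{-14721} + \frac{X{\left(-51 \right)}}{-14478} = - \frac{31526}{-14721} + \frac{0}{-14478} = \left(-31526\right) \left(- \frac{1}{14721}\right) + 0 \left(- \frac{1}{14478}\right) = \frac{31526}{14721} + 0 = \frac{31526}{14721}$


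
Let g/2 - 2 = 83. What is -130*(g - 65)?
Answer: -13650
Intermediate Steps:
g = 170 (g = 4 + 2*83 = 4 + 166 = 170)
-130*(g - 65) = -130*(170 - 65) = -130*105 = -13650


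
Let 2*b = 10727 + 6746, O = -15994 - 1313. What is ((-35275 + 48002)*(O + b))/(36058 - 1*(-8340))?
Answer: -776347/316 ≈ -2456.8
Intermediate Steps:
O = -17307
b = 17473/2 (b = (10727 + 6746)/2 = (½)*17473 = 17473/2 ≈ 8736.5)
((-35275 + 48002)*(O + b))/(36058 - 1*(-8340)) = ((-35275 + 48002)*(-17307 + 17473/2))/(36058 - 1*(-8340)) = (12727*(-17141/2))/(36058 + 8340) = -218153507/2/44398 = -218153507/2*1/44398 = -776347/316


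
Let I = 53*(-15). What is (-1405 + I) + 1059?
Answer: -1141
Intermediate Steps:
I = -795
(-1405 + I) + 1059 = (-1405 - 795) + 1059 = -2200 + 1059 = -1141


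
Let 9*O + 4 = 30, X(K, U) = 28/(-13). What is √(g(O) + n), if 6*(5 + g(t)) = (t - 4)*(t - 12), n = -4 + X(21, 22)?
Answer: I*√1166295/351 ≈ 3.0768*I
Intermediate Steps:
X(K, U) = -28/13 (X(K, U) = 28*(-1/13) = -28/13)
O = 26/9 (O = -4/9 + (⅑)*30 = -4/9 + 10/3 = 26/9 ≈ 2.8889)
n = -80/13 (n = -4 - 28/13 = -80/13 ≈ -6.1538)
g(t) = -5 + (-12 + t)*(-4 + t)/6 (g(t) = -5 + ((t - 4)*(t - 12))/6 = -5 + ((-4 + t)*(-12 + t))/6 = -5 + ((-12 + t)*(-4 + t))/6 = -5 + (-12 + t)*(-4 + t)/6)
√(g(O) + n) = √((3 - 8/3*26/9 + (26/9)²/6) - 80/13) = √((3 - 208/27 + (⅙)*(676/81)) - 80/13) = √((3 - 208/27 + 338/243) - 80/13) = √(-805/243 - 80/13) = √(-29905/3159) = I*√1166295/351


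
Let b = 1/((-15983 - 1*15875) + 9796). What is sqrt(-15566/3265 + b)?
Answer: I*sqrt(24737402826177510)/72032430 ≈ 2.1835*I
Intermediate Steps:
b = -1/22062 (b = 1/((-15983 - 15875) + 9796) = 1/(-31858 + 9796) = 1/(-22062) = -1/22062 ≈ -4.5327e-5)
sqrt(-15566/3265 + b) = sqrt(-15566/3265 - 1/22062) = sqrt(-343420357/72032430) = I*sqrt(24737402826177510)/72032430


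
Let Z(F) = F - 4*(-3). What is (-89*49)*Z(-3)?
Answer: -39249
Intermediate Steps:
Z(F) = 12 + F (Z(F) = F + 12 = 12 + F)
(-89*49)*Z(-3) = (-89*49)*(12 - 3) = -4361*9 = -39249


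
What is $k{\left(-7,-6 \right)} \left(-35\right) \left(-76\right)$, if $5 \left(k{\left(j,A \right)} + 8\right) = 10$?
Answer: $-15960$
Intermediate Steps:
$k{\left(j,A \right)} = -6$ ($k{\left(j,A \right)} = -8 + \frac{1}{5} \cdot 10 = -8 + 2 = -6$)
$k{\left(-7,-6 \right)} \left(-35\right) \left(-76\right) = \left(-6\right) \left(-35\right) \left(-76\right) = 210 \left(-76\right) = -15960$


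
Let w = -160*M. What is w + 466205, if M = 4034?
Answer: -179235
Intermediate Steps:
w = -645440 (w = -160*4034 = -645440)
w + 466205 = -645440 + 466205 = -179235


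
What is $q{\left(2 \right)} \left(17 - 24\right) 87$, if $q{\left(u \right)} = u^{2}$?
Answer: $-2436$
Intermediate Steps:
$q{\left(2 \right)} \left(17 - 24\right) 87 = 2^{2} \left(17 - 24\right) 87 = 4 \left(-7\right) 87 = \left(-28\right) 87 = -2436$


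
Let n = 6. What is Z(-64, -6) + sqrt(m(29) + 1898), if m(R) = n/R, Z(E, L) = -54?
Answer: -54 + 2*sqrt(399098)/29 ≈ -10.432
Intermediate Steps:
m(R) = 6/R
Z(-64, -6) + sqrt(m(29) + 1898) = -54 + sqrt(6/29 + 1898) = -54 + sqrt(55048/29) = -54 + 2*sqrt(399098)/29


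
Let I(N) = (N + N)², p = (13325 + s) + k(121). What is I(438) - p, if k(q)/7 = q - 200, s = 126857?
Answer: 627747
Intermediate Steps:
k(q) = -1400 + 7*q (k(q) = 7*(q - 200) = 7*(-200 + q) = -1400 + 7*q)
p = 139629 (p = (13325 + 126857) + (-1400 + 7*121) = 140182 + (-1400 + 847) = 140182 - 553 = 139629)
I(N) = 4*N² (I(N) = (2*N)² = 4*N²)
I(438) - p = 4*438² - 1*139629 = 4*191844 - 139629 = 767376 - 139629 = 627747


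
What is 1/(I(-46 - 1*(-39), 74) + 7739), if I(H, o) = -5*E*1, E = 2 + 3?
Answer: 1/7714 ≈ 0.00012963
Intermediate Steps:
E = 5
I(H, o) = -25 (I(H, o) = -5*5*1 = -25*1 = -25)
1/(I(-46 - 1*(-39), 74) + 7739) = 1/(-25 + 7739) = 1/7714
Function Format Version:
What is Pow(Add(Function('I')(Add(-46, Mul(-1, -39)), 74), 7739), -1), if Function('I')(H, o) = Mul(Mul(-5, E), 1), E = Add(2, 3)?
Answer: Rational(1, 7714) ≈ 0.00012963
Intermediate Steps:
E = 5
Function('I')(H, o) = -25 (Function('I')(H, o) = Mul(Mul(-5, 5), 1) = Mul(-25, 1) = -25)
Pow(Add(Function('I')(Add(-46, Mul(-1, -39)), 74), 7739), -1) = Pow(Add(-25, 7739), -1) = Pow(7714, -1) = Rational(1, 7714)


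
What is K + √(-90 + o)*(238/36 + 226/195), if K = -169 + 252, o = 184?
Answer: 83 + 9091*√94/1170 ≈ 158.33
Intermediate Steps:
K = 83
K + √(-90 + o)*(238/36 + 226/195) = 83 + √(-90 + 184)*(238/36 + 226/195) = 83 + √94*(238*(1/36) + 226*(1/195)) = 83 + √94*(119/18 + 226/195) = 83 + √94*(9091/1170) = 83 + 9091*√94/1170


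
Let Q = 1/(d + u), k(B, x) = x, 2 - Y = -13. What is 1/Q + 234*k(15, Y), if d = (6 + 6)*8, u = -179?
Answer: 3427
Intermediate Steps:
Y = 15 (Y = 2 - 1*(-13) = 2 + 13 = 15)
d = 96 (d = 12*8 = 96)
Q = -1/83 (Q = 1/(96 - 179) = 1/(-83) = -1/83 ≈ -0.012048)
1/Q + 234*k(15, Y) = 1/(-1/83) + 234*15 = -83 + 3510 = 3427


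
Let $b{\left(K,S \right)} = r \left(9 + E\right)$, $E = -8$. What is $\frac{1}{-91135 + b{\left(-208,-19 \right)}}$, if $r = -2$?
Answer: $- \frac{1}{91137} \approx -1.0972 \cdot 10^{-5}$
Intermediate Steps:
$b{\left(K,S \right)} = -2$ ($b{\left(K,S \right)} = - 2 \left(9 - 8\right) = \left(-2\right) 1 = -2$)
$\frac{1}{-91135 + b{\left(-208,-19 \right)}} = \frac{1}{-91135 - 2} = \frac{1}{-91137} = - \frac{1}{91137}$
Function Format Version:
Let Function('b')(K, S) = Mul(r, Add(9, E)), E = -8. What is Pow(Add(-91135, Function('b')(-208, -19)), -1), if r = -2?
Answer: Rational(-1, 91137) ≈ -1.0972e-5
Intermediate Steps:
Function('b')(K, S) = -2 (Function('b')(K, S) = Mul(-2, Add(9, -8)) = Mul(-2, 1) = -2)
Pow(Add(-91135, Function('b')(-208, -19)), -1) = Pow(Add(-91135, -2), -1) = Pow(-91137, -1) = Rational(-1, 91137)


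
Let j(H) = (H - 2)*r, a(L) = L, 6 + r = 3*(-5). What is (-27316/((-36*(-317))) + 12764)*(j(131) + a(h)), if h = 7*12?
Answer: -31857755125/951 ≈ -3.3499e+7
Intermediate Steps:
r = -21 (r = -6 + 3*(-5) = -6 - 15 = -21)
h = 84
j(H) = 42 - 21*H (j(H) = (H - 2)*(-21) = (-2 + H)*(-21) = 42 - 21*H)
(-27316/((-36*(-317))) + 12764)*(j(131) + a(h)) = (-27316/((-36*(-317))) + 12764)*((42 - 21*131) + 84) = (-27316/11412 + 12764)*((42 - 2751) + 84) = (-27316*1/11412 + 12764)*(-2709 + 84) = (-6829/2853 + 12764)*(-2625) = (36408863/2853)*(-2625) = -31857755125/951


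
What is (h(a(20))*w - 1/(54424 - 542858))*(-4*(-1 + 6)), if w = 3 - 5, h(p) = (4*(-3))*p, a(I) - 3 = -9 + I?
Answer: -1641138250/244217 ≈ -6720.0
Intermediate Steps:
a(I) = -6 + I (a(I) = 3 + (-9 + I) = -6 + I)
h(p) = -12*p
w = -2
(h(a(20))*w - 1/(54424 - 542858))*(-4*(-1 + 6)) = (-12*(-6 + 20)*(-2) - 1/(54424 - 542858))*(-4*(-1 + 6)) = (-12*14*(-2) - 1/(-488434))*(-4*5) = (-168*(-2) - 1*(-1/488434))*(-20) = (336 + 1/488434)*(-20) = (164113825/488434)*(-20) = -1641138250/244217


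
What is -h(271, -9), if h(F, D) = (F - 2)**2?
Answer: -72361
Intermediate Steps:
h(F, D) = (-2 + F)**2
-h(271, -9) = -(-2 + 271)**2 = -1*269**2 = -1*72361 = -72361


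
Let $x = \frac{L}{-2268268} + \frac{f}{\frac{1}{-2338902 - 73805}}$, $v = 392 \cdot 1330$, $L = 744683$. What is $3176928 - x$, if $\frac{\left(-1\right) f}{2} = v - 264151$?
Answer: $- \frac{2815230734175855581}{2268268} \approx -1.2411 \cdot 10^{12}$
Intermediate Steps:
$v = 521360$
$f = -514418$ ($f = - 2 \left(521360 - 264151\right) = \left(-2\right) 257209 = -514418$)
$x = \frac{2815237940299976285}{2268268}$ ($x = \frac{744683}{-2268268} - \frac{514418}{\frac{1}{-2338902 - 73805}} = 744683 \left(- \frac{1}{2268268}\right) - \frac{514418}{\frac{1}{-2412707}} = - \frac{744683}{2268268} - \frac{514418}{- \frac{1}{2412707}} = - \frac{744683}{2268268} - -1241139909526 = - \frac{744683}{2268268} + 1241139909526 = \frac{2815237940299976285}{2268268} \approx 1.2411 \cdot 10^{12}$)
$3176928 - x = 3176928 - \frac{2815237940299976285}{2268268} = - \frac{2815230734175855581}{2268268}$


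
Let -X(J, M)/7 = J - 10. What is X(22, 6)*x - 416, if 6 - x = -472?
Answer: -40568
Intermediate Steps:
x = 478 (x = 6 - 1*(-472) = 6 + 472 = 478)
X(J, M) = 70 - 7*J (X(J, M) = -7*(J - 10) = -7*(-10 + J) = 70 - 7*J)
X(22, 6)*x - 416 = (70 - 7*22)*478 - 416 = (70 - 154)*478 - 416 = -84*478 - 416 = -40152 - 416 = -40568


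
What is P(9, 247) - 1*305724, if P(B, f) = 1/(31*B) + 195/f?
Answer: -1620638720/5301 ≈ -3.0572e+5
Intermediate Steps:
P(B, f) = 195/f + 1/(31*B) (P(B, f) = 1/(31*B) + 195/f = 195/f + 1/(31*B))
P(9, 247) - 1*305724 = (195/247 + (1/31)/9) - 1*305724 = (195*(1/247) + (1/31)*(⅑)) - 305724 = (15/19 + 1/279) - 305724 = 4204/5301 - 305724 = -1620638720/5301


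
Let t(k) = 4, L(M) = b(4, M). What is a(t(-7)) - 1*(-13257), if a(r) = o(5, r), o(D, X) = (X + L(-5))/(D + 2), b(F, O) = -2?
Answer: 92801/7 ≈ 13257.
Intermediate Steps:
L(M) = -2
o(D, X) = (-2 + X)/(2 + D) (o(D, X) = (X - 2)/(D + 2) = (-2 + X)/(2 + D))
a(r) = -2/7 + r/7 (a(r) = (-2 + r)/(2 + 5) = (-2 + r)/7 = -2/7 + r/7)
a(t(-7)) - 1*(-13257) = (-2/7 + (1/7)*4) - 1*(-13257) = (-2/7 + 4/7) + 13257 = 2/7 + 13257 = 92801/7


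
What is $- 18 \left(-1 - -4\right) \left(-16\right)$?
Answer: $864$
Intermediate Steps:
$- 18 \left(-1 - -4\right) \left(-16\right) = - 18 \left(-1 + 4\right) \left(-16\right) = \left(-18\right) 3 \left(-16\right) = \left(-54\right) \left(-16\right) = 864$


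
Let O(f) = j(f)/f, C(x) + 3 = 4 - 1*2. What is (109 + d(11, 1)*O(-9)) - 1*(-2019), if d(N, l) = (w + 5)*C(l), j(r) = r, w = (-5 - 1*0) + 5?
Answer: 2123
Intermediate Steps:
C(x) = -1 (C(x) = -3 + (4 - 1*2) = -3 + (4 - 2) = -3 + 2 = -1)
w = 0 (w = (-5 + 0) + 5 = -5 + 5 = 0)
d(N, l) = -5 (d(N, l) = (0 + 5)*(-1) = 5*(-1) = -5)
O(f) = 1 (O(f) = f/f = 1)
(109 + d(11, 1)*O(-9)) - 1*(-2019) = (109 - 5*1) - 1*(-2019) = (109 - 5) + 2019 = 104 + 2019 = 2123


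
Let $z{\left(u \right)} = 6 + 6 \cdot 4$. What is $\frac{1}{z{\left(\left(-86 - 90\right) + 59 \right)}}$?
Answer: $\frac{1}{30} \approx 0.033333$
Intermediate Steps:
$z{\left(u \right)} = 30$ ($z{\left(u \right)} = 6 + 24 = 30$)
$\frac{1}{z{\left(\left(-86 - 90\right) + 59 \right)}} = \frac{1}{30}$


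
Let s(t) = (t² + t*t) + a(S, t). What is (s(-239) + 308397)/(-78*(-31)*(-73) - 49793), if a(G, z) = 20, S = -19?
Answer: -422659/226307 ≈ -1.8676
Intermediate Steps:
s(t) = 20 + 2*t² (s(t) = (t² + t*t) + 20 = (t² + t²) + 20 = 2*t² + 20 = 20 + 2*t²)
(s(-239) + 308397)/(-78*(-31)*(-73) - 49793) = ((20 + 2*(-239)²) + 308397)/(-78*(-31)*(-73) - 49793) = ((20 + 2*57121) + 308397)/(2418*(-73) - 49793) = ((20 + 114242) + 308397)/(-176514 - 49793) = (114262 + 308397)/(-226307) = 422659*(-1/226307) = -422659/226307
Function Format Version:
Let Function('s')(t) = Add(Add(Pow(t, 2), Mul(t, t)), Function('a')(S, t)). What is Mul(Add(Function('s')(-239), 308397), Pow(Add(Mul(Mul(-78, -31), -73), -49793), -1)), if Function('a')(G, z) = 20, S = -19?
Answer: Rational(-422659, 226307) ≈ -1.8676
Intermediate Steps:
Function('s')(t) = Add(20, Mul(2, Pow(t, 2))) (Function('s')(t) = Add(Add(Pow(t, 2), Mul(t, t)), 20) = Add(Add(Pow(t, 2), Pow(t, 2)), 20) = Add(Mul(2, Pow(t, 2)), 20) = Add(20, Mul(2, Pow(t, 2))))
Mul(Add(Function('s')(-239), 308397), Pow(Add(Mul(Mul(-78, -31), -73), -49793), -1)) = Mul(Add(Add(20, Mul(2, Pow(-239, 2))), 308397), Pow(Add(Mul(Mul(-78, -31), -73), -49793), -1)) = Mul(Add(Add(20, Mul(2, 57121)), 308397), Pow(Add(Mul(2418, -73), -49793), -1)) = Mul(Add(Add(20, 114242), 308397), Pow(Add(-176514, -49793), -1)) = Mul(Add(114262, 308397), Pow(-226307, -1)) = Mul(422659, Rational(-1, 226307)) = Rational(-422659, 226307)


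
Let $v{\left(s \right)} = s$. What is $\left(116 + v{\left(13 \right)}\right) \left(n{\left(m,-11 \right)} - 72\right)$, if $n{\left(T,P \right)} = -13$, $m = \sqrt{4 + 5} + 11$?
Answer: $-10965$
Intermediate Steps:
$m = 14$ ($m = \sqrt{9} + 11 = 3 + 11 = 14$)
$\left(116 + v{\left(13 \right)}\right) \left(n{\left(m,-11 \right)} - 72\right) = \left(116 + 13\right) \left(-13 - 72\right) = 129 \left(-85\right) = -10965$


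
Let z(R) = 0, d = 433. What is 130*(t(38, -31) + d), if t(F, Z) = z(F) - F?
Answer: 51350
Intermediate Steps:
t(F, Z) = -F (t(F, Z) = 0 - F = -F)
130*(t(38, -31) + d) = 130*(-1*38 + 433) = 130*(-38 + 433) = 130*395 = 51350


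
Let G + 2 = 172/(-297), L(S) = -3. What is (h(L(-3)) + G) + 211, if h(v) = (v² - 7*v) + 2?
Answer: 71405/297 ≈ 240.42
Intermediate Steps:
h(v) = 2 + v² - 7*v
G = -766/297 (G = -2 + 172/(-297) = -2 + 172*(-1/297) = -2 - 172/297 = -766/297 ≈ -2.5791)
(h(L(-3)) + G) + 211 = ((2 + (-3)² - 7*(-3)) - 766/297) + 211 = ((2 + 9 + 21) - 766/297) + 211 = (32 - 766/297) + 211 = 8738/297 + 211 = 71405/297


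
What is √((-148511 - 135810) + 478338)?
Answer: √194017 ≈ 440.47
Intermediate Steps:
√((-148511 - 135810) + 478338) = √(-284321 + 478338) = √194017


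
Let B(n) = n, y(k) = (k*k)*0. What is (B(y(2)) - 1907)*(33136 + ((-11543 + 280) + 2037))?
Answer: -45596370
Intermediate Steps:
y(k) = 0 (y(k) = k²*0 = 0)
(B(y(2)) - 1907)*(33136 + ((-11543 + 280) + 2037)) = (0 - 1907)*(33136 + ((-11543 + 280) + 2037)) = -1907*(33136 + (-11263 + 2037)) = -1907*(33136 - 9226) = -1907*23910 = -45596370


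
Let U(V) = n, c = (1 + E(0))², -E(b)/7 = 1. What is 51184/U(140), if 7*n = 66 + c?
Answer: 179144/51 ≈ 3512.6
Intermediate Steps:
E(b) = -7 (E(b) = -7*1 = -7)
c = 36 (c = (1 - 7)² = (-6)² = 36)
n = 102/7 (n = (66 + 36)/7 = (⅐)*102 = 102/7 ≈ 14.571)
U(V) = 102/7
51184/U(140) = 51184/(102/7) = 51184*(7/102) = 179144/51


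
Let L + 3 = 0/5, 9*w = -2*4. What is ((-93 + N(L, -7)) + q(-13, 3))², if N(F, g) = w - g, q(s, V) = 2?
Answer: 583696/81 ≈ 7206.1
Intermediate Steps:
w = -8/9 (w = (-2*4)/9 = (⅑)*(-8) = -8/9 ≈ -0.88889)
L = -3 (L = -3 + 0/5 = -3 + 0*(⅕) = -3 + 0 = -3)
N(F, g) = -8/9 - g
((-93 + N(L, -7)) + q(-13, 3))² = ((-93 + (-8/9 - 1*(-7))) + 2)² = ((-93 + (-8/9 + 7)) + 2)² = ((-93 + 55/9) + 2)² = (-782/9 + 2)² = (-764/9)² = 583696/81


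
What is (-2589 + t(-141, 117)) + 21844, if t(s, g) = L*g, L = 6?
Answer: 19957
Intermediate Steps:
t(s, g) = 6*g
(-2589 + t(-141, 117)) + 21844 = (-2589 + 6*117) + 21844 = (-2589 + 702) + 21844 = -1887 + 21844 = 19957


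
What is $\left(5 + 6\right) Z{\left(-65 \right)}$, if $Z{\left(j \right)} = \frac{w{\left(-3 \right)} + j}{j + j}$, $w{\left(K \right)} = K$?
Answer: $\frac{374}{65} \approx 5.7538$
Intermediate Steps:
$Z{\left(j \right)} = \frac{-3 + j}{2 j}$ ($Z{\left(j \right)} = \frac{-3 + j}{j + j} = \frac{-3 + j}{2 j}$)
$\left(5 + 6\right) Z{\left(-65 \right)} = \left(5 + 6\right) \frac{-3 - 65}{2 \left(-65\right)} = 11 \cdot \frac{1}{2} \left(- \frac{1}{65}\right) \left(-68\right) = 11 \cdot \frac{34}{65} = \frac{374}{65}$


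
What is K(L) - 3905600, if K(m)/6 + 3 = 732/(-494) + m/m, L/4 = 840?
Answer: -964688360/247 ≈ -3.9056e+6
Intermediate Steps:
L = 3360 (L = 4*840 = 3360)
K(m) = -5160/247 (K(m) = -18 + 6*(732/(-494) + m/m) = -18 + 6*(732*(-1/494) + 1) = -18 + 6*(-366/247 + 1) = -18 + 6*(-119/247) = -18 - 714/247 = -5160/247)
K(L) - 3905600 = -5160/247 - 3905600 = -964688360/247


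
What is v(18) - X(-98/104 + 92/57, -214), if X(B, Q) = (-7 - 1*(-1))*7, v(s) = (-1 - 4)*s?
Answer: -48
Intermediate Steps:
v(s) = -5*s
X(B, Q) = -42 (X(B, Q) = (-7 + 1)*7 = -6*7 = -42)
v(18) - X(-98/104 + 92/57, -214) = -5*18 - 1*(-42) = -90 + 42 = -48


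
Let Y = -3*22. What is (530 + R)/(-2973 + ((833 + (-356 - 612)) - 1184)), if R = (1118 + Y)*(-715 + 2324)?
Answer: -846599/2146 ≈ -394.50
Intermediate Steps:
Y = -66
R = 1692668 (R = (1118 - 66)*(-715 + 2324) = 1052*1609 = 1692668)
(530 + R)/(-2973 + ((833 + (-356 - 612)) - 1184)) = (530 + 1692668)/(-2973 + ((833 + (-356 - 612)) - 1184)) = 1693198/(-2973 + ((833 - 968) - 1184)) = 1693198/(-2973 + (-135 - 1184)) = 1693198/(-2973 - 1319) = 1693198/(-4292) = 1693198*(-1/4292) = -846599/2146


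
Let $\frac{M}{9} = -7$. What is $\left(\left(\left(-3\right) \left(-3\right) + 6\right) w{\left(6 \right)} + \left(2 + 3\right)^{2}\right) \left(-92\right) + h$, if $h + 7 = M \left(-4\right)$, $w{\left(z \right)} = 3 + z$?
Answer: $-14475$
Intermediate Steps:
$M = -63$ ($M = 9 \left(-7\right) = -63$)
$h = 245$ ($h = -7 - -252 = -7 + 252 = 245$)
$\left(\left(\left(-3\right) \left(-3\right) + 6\right) w{\left(6 \right)} + \left(2 + 3\right)^{2}\right) \left(-92\right) + h = \left(\left(\left(-3\right) \left(-3\right) + 6\right) \left(3 + 6\right) + \left(2 + 3\right)^{2}\right) \left(-92\right) + 245 = \left(\left(9 + 6\right) 9 + 5^{2}\right) \left(-92\right) + 245 = \left(15 \cdot 9 + 25\right) \left(-92\right) + 245 = \left(135 + 25\right) \left(-92\right) + 245 = 160 \left(-92\right) + 245 = -14720 + 245 = -14475$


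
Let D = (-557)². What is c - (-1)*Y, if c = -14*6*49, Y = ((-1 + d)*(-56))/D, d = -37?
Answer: -1276982756/310249 ≈ -4116.0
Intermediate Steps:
D = 310249
Y = 2128/310249 (Y = ((-1 - 37)*(-56))/310249 = -38*(-56)*(1/310249) = 2128*(1/310249) = 2128/310249 ≈ 0.0068590)
c = -4116 (c = -7*12*49 = -84*49 = -4116)
c - (-1)*Y = -4116 - (-1)*2128/310249 = -4116 - 1*(-2128/310249) = -4116 + 2128/310249 = -1276982756/310249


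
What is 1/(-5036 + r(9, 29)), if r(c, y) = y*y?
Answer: -1/4195 ≈ -0.00023838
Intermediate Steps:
r(c, y) = y**2
1/(-5036 + r(9, 29)) = 1/(-5036 + 29**2) = 1/(-5036 + 841) = 1/(-4195) = -1/4195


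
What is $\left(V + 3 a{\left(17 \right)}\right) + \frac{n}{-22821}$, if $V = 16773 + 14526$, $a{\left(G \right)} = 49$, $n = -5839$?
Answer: $\frac{717635005}{22821} \approx 31446.0$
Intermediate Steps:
$V = 31299$
$\left(V + 3 a{\left(17 \right)}\right) + \frac{n}{-22821} = \left(31299 + 3 \cdot 49\right) - \frac{5839}{-22821} = \left(31299 + 147\right) - - \frac{5839}{22821} = 31446 + \frac{5839}{22821} = \frac{717635005}{22821}$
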